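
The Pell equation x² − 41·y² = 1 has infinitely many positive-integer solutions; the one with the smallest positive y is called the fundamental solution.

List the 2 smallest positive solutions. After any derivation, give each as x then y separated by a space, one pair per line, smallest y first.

2049 320
8396801 1311360

√41 → a₀=6, period (2,2,12); ℓ=3 odd so k=5
a_0=6:  p_0=6·1+0=6,  q_0=6·0+1=1
…
a_2=2:  p_2=2·13+6=32,  q_2=2·2+1=5
…
a_4=2:  p_4=2·397+32=826,  q_4=2·62+5=129
a_5=2:  p_5=2·826+397=2049,  q_5=2·129+62=320
(x₁, y₁) = (2049, 320);  2049² − 41·320² = 1 ✓
(x_2, y_2) = (2049·2049 + 41·320·320, 2049·320 + 320·2049) = (8396801, 1311360)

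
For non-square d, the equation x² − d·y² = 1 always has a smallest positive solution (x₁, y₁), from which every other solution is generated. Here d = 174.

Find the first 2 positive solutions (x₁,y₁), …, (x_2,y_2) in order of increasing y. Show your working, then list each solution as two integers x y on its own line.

[13; 5,4,5,26] for √174; ℓ=4 ⇒ convergent index 3
k=0  a_k=13  p_k/q_k = 13/1
k=1  a_k=5  p_k/q_k = 66/5
k=2  a_k=4  p_k/q_k = 277/21
k=3  a_k=5  p_k/q_k = 1451/110
fundamental: x₁=1451, y₁=110  (since 2105401 − 174·12100 = 1)
n=2: (1451,110)∘(1451,110) = (1451·1451+174·110·110, 1451·110+110·1451) = (4210801,319220)

1451 110
4210801 319220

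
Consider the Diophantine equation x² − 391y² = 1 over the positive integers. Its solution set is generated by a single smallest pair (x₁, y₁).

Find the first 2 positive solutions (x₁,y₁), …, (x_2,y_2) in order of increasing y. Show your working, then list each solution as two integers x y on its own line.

√391 → a₀=19, period (1,3,2,2,1,…,3,1,38); ℓ=16 even so k=15
i=0: a=19 ⇒ p=19, q=1
i=1: a=1 ⇒ p=20, q=1
i=2: a=3 ⇒ p=79, q=4
i=3: a=2 ⇒ p=178, q=9
i=4: a=2 ⇒ p=435, q=22
…
i=6: a=1 ⇒ p=1048, q=53
…
i=8: a=19 ⇒ p=52519, q=2656
i=9: a=2 ⇒ p=107747, q=5449
…
i=11: a=1 ⇒ p=268013, q=13554
i=12: a=2 ⇒ p=696292, q=35213
i=13: a=2 ⇒ p=1660597, q=83980
i=14: a=3 ⇒ p=5678083, q=287153
i=15: a=1 ⇒ p=7338680, q=371133
fundamental: x₁=7338680, y₁=371133  (since 53856224142400 − 391·137739703689 = 1)
k=2:  x_2 = 7338680·7338680+391·371133·371133 = 107712448284799,  y_2 = 7338680·371133+371133·7338680 = 5447252648880

7338680 371133
107712448284799 5447252648880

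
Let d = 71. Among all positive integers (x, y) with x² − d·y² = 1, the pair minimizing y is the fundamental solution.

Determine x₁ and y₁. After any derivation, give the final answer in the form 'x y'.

3480 413

d=71: √d = [8; 2,2,1,7,1,2,2,16] (ℓ=8, even), read p_7/q_7
a_0=8:  p_0=8·1+0=8,  q_0=8·0+1=1
…
a_2=2:  p_2=2·17+8=42,  q_2=2·2+1=5
…
a_4=7:  p_4=7·59+42=455,  q_4=7·7+5=54
a_5=1:  p_5=1·455+59=514,  q_5=1·54+7=61
a_6=2:  p_6=2·514+455=1483,  q_6=2·61+54=176
a_7=2:  p_7=2·1483+514=3480,  q_7=2·176+61=413
→ (3480, 413).  Check: 3480²=12110400, 71·413²=12110399, difference 1.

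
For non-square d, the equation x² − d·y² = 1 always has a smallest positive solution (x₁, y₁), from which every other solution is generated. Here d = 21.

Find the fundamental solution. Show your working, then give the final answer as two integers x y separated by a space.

55 12

d=21: √d = [4; 1,1,2,1,1,8] (ℓ=6, even), read p_5/q_5
step 0: (4, 1)  from 4·(1,0) + (0,1)
step 1: (5, 1)  from 1·(4,1) + (1,0)
step 2: (9, 2)  from 1·(5,1) + (4,1)
step 3: (23, 5)  from 2·(9,2) + (5,1)
step 4: (32, 7)  from 1·(23,5) + (9,2)
step 5: (55, 12)  from 1·(32,7) + (23,5)
→ (55, 12).  Check: 55²=3025, 21·12²=3024, difference 1.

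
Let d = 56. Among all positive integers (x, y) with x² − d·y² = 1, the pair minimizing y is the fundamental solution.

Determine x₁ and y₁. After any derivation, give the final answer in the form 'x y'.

15 2

√56 → a₀=7, period (2,14); ℓ=2 even so k=1
step 0: (7, 1)  from 7·(1,0) + (0,1)
step 1: (15, 2)  from 2·(7,1) + (1,0)
→ (15, 2).  Check: 15²=225, 56·2²=224, difference 1.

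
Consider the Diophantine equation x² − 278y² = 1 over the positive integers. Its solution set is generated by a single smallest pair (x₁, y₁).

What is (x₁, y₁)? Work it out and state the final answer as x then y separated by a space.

2501 150

d=278: √d = [16; 1,2,16,2,1,32] (ℓ=6, even), read p_5/q_5
a_0=16:  p_0=16·1+0=16,  q_0=16·0+1=1
…
a_2=2:  p_2=2·17+16=50,  q_2=2·1+1=3
…
a_4=2:  p_4=2·817+50=1684,  q_4=2·49+3=101
a_5=1:  p_5=1·1684+817=2501,  q_5=1·101+49=150
→ (2501, 150).  Check: 2501²=6255001, 278·150²=6255000, difference 1.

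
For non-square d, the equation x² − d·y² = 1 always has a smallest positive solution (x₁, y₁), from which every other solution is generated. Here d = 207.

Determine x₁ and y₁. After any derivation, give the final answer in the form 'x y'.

1151 80

d=207: √d = [14; 2,1,1,2,1,1,2,28] (ℓ=8, even), read p_7/q_7
i=0: a=14 ⇒ p=14, q=1
i=1: a=2 ⇒ p=29, q=2
…
i=3: a=1 ⇒ p=72, q=5
i=4: a=2 ⇒ p=187, q=13
…
i=6: a=1 ⇒ p=446, q=31
i=7: a=2 ⇒ p=1151, q=80
→ (1151, 80).  Check: 1151²=1324801, 207·80²=1324800, difference 1.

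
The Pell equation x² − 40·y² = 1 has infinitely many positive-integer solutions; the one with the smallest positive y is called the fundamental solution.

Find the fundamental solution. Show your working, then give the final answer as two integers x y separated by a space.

19 3

[6; 3,12] for √40; ℓ=2 ⇒ convergent index 1
i=0: a=6 ⇒ p=6, q=1
i=1: a=3 ⇒ p=19, q=3
→ (19, 3).  Check: 19²=361, 40·3²=360, difference 1.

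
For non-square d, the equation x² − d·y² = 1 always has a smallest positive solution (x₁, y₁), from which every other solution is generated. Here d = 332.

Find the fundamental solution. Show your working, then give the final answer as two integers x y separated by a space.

13447 738

√332 → a₀=18, period (4,1,1,8,1,1,4,36); ℓ=8 even so k=7
step 0: (18, 1)  from 18·(1,0) + (0,1)
…
step 3: (164, 9)  from 1·(91,5) + (73,4)
step 4: (1403, 77)  from 8·(164,9) + (91,5)
step 5: (1567, 86)  from 1·(1403,77) + (164,9)
step 6: (2970, 163)  from 1·(1567,86) + (1403,77)
step 7: (13447, 738)  from 4·(2970,163) + (1567,86)
→ (13447, 738).  Check: 13447²=180821809, 332·738²=180821808, difference 1.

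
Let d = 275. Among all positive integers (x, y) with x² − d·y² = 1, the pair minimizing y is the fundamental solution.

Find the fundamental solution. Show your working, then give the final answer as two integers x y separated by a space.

√275 → a₀=16, period (1,1,2,1,1,32); ℓ=6 even so k=5
a_0=16:  p_0=16·1+0=16,  q_0=16·0+1=1
…
a_3=2:  p_3=2·33+17=83,  q_3=2·2+1=5
a_4=1:  p_4=1·83+33=116,  q_4=1·5+2=7
a_5=1:  p_5=1·116+83=199,  q_5=1·7+5=12
→ (199, 12).  Check: 199²=39601, 275·12²=39600, difference 1.

199 12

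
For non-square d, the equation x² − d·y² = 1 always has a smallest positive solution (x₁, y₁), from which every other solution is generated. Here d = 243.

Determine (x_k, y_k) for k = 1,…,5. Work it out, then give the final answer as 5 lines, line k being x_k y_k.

√243 → a₀=15, period (1,1,2,3,15,3,2,1,1,30); ℓ=10 even so k=9
step 0: (15, 1)  from 15·(1,0) + (0,1)
step 1: (16, 1)  from 1·(15,1) + (1,0)
…
step 3: (78, 5)  from 2·(31,2) + (16,1)
step 4: (265, 17)  from 3·(78,5) + (31,2)
step 5: (4053, 260)  from 15·(265,17) + (78,5)
…
step 7: (28901, 1854)  from 2·(12424,797) + (4053,260)
step 8: (41325, 2651)  from 1·(28901,1854) + (12424,797)
step 9: (70226, 4505)  from 1·(41325,2651) + (28901,1854)
(x₁, y₁) = (70226, 4505);  70226² − 243·4505² = 1 ✓
(x_2, y_2) = (70226·70226 + 243·4505·4505, 70226·4505 + 4505·70226) = (9863382151, 632736260)
(x_3, y_3) = (70226·9863382151 + 243·4505·632736260, 70226·632736260 + 4505·9863382151) = (1385331749802026, 88869073185015)
(x_4, y_4) = (70226·1385331749802026 + 243·4505·88869073185015, 70226·88869073185015 + 4505·1385331749802026) = (194572614913330773601, 12481839066348990520)
(x_5, y_5) = (70226·194572614913330773601 + 243·4505·12481839066348990520, 70226·12481839066348990520 + 4505·194572614913330773601) = (27328112908421802064005626, 1753099260457979343330025)

70226 4505
9863382151 632736260
1385331749802026 88869073185015
194572614913330773601 12481839066348990520
27328112908421802064005626 1753099260457979343330025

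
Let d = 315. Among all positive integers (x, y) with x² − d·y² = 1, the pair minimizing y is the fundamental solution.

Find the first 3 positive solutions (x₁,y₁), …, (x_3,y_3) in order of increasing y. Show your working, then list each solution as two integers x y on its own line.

71 4
10081 568
1431431 80652

√315 → a₀=17, period (1,2,1,34); ℓ=4 even so k=3
a_0=17:  p_0=17·1+0=17,  q_0=17·0+1=1
a_1=1:  p_1=1·17+1=18,  q_1=1·1+0=1
a_2=2:  p_2=2·18+17=53,  q_2=2·1+1=3
a_3=1:  p_3=1·53+18=71,  q_3=1·3+1=4
fundamental: x₁=71, y₁=4  (since 5041 − 315·16 = 1)
n=2: (71,4)∘(71,4) = (71·71+315·4·4, 71·4+4·71) = (10081,568)
n=3: (10081,568)∘(71,4) = (71·10081+315·4·568, 71·568+4·10081) = (1431431,80652)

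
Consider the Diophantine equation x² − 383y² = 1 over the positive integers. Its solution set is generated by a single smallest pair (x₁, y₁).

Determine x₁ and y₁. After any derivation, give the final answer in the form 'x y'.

d=383: √d = [19; 1,1,3,19,3,1,1,38] (ℓ=8, even), read p_7/q_7
a_0=19:  p_0=19·1+0=19,  q_0=19·0+1=1
a_1=1:  p_1=1·19+1=20,  q_1=1·1+0=1
…
a_5=3:  p_5=3·2642+137=8063,  q_5=3·135+7=412
a_6=1:  p_6=1·8063+2642=10705,  q_6=1·412+135=547
a_7=1:  p_7=1·10705+8063=18768,  q_7=1·547+412=959
→ (18768, 959).  Check: 18768²=352237824, 383·959²=352237823, difference 1.

18768 959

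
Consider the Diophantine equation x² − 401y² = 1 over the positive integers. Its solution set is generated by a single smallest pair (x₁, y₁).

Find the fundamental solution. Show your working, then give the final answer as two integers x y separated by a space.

801 40

√401 → a₀=20, period (40); ℓ=1 odd so k=1
k=0  a_k=20  p_k/q_k = 20/1
k=1  a_k=40  p_k/q_k = 801/40
→ (801, 40).  Check: 801²=641601, 401·40²=641600, difference 1.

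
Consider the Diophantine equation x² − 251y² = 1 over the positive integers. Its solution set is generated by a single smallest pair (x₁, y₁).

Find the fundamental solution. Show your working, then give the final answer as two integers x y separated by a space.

d=251: √d = [15; 1,5,2,1,2,…,5,1,30] (ℓ=14, even), read p_13/q_13
k=0  a_k=15  p_k/q_k = 15/1
k=1  a_k=1  p_k/q_k = 16/1
k=2  a_k=5  p_k/q_k = 95/6
k=3  a_k=2  p_k/q_k = 206/13
…
k=5  a_k=2  p_k/q_k = 808/51
…
k=7  a_k=15  p_k/q_k = 29563/1866
k=8  a_k=2  p_k/q_k = 61043/3853
…
k=10  a_k=1  p_k/q_k = 212692/13425
k=11  a_k=2  p_k/q_k = 577033/36422
k=12  a_k=5  p_k/q_k = 3097857/195535
k=13  a_k=1  p_k/q_k = 3674890/231957
(x₁, y₁) = (3674890, 231957);  3674890² − 251·231957² = 1 ✓

3674890 231957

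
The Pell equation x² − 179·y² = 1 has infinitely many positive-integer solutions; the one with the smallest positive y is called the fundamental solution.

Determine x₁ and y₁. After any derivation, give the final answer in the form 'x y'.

√179 = [13; 2,1,1,1,3,…,1,2,26, …], period ℓ=14 (even) → k=13
k=0  a_k=13  p_k/q_k = 13/1
…
k=3  a_k=1  p_k/q_k = 67/5
k=4  a_k=1  p_k/q_k = 107/8
…
k=6  a_k=5  p_k/q_k = 2047/153
…
k=8  a_k=5  p_k/q_k = 137042/10243
…
k=12  a_k=1  p_k/q_k = 1588459/118727
k=13  a_k=2  p_k/q_k = 4190210/313191
(x₁, y₁) = (4190210, 313191);  4190210² − 179·313191² = 1 ✓

4190210 313191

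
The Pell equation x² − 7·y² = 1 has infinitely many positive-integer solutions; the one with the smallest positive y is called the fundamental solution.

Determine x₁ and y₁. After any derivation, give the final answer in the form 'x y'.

[2; 1,1,1,4] for √7; ℓ=4 ⇒ convergent index 3
k=0  a_k=2  p_k/q_k = 2/1
k=1  a_k=1  p_k/q_k = 3/1
k=2  a_k=1  p_k/q_k = 5/2
k=3  a_k=1  p_k/q_k = 8/3
→ (8, 3).  Check: 8²=64, 7·3²=63, difference 1.

8 3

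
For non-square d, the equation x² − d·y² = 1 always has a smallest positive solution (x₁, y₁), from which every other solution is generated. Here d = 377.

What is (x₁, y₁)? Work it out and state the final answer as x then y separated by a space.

233 12

√377 → a₀=19, period (2,2,2,38); ℓ=4 even so k=3
i=0: a=19 ⇒ p=19, q=1
…
i=2: a=2 ⇒ p=97, q=5
i=3: a=2 ⇒ p=233, q=12
→ (233, 12).  Check: 233²=54289, 377·12²=54288, difference 1.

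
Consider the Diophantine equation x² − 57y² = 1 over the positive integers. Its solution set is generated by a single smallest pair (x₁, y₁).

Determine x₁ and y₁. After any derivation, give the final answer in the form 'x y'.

[7; 1,1,4,1,1,14] for √57; ℓ=6 ⇒ convergent index 5
a_0=7:  p_0=7·1+0=7,  q_0=7·0+1=1
a_1=1:  p_1=1·7+1=8,  q_1=1·1+0=1
a_2=1:  p_2=1·8+7=15,  q_2=1·1+1=2
a_3=4:  p_3=4·15+8=68,  q_3=4·2+1=9
a_4=1:  p_4=1·68+15=83,  q_4=1·9+2=11
a_5=1:  p_5=1·83+68=151,  q_5=1·11+9=20
fundamental: x₁=151, y₁=20  (since 22801 − 57·400 = 1)

151 20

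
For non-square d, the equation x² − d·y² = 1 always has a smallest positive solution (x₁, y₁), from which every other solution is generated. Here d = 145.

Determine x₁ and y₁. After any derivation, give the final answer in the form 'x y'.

√145 → a₀=12, period (24); ℓ=1 odd so k=1
k=0  a_k=12  p_k/q_k = 12/1
k=1  a_k=24  p_k/q_k = 289/24
(x₁, y₁) = (289, 24);  289² − 145·24² = 1 ✓

289 24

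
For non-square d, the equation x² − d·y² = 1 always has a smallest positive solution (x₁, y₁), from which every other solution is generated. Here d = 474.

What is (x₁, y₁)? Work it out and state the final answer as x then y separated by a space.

√474 = [21; 1,3,2,1,1,…,3,1,42, …], period ℓ=14 (even) → k=13
step 0: (21, 1)  from 21·(1,0) + (0,1)
step 1: (22, 1)  from 1·(21,1) + (1,0)
step 2: (87, 4)  from 3·(22,1) + (21,1)
…
step 5: (479, 22)  from 1·(283,13) + (196,9)
step 6: (762, 35)  from 1·(479,22) + (283,13)
…
step 8: (5813, 267)  from 1·(5051,232) + (762,35)
step 9: (10864, 499)  from 1·(5813,267) + (5051,232)
…
step 11: (44218, 2031)  from 2·(16677,766) + (10864,499)
step 12: (149331, 6859)  from 3·(44218,2031) + (16677,766)
step 13: (193549, 8890)  from 1·(149331,6859) + (44218,2031)
→ (193549, 8890).  Check: 193549²=37461215401, 474·8890²=37461215400, difference 1.

193549 8890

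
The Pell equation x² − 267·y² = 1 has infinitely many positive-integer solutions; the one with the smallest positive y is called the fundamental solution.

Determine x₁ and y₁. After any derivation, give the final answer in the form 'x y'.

√267 = [16; 2,1,15,1,2,32, …], period ℓ=6 (even) → k=5
i=0: a=16 ⇒ p=16, q=1
i=1: a=2 ⇒ p=33, q=2
i=2: a=1 ⇒ p=49, q=3
i=3: a=15 ⇒ p=768, q=47
i=4: a=1 ⇒ p=817, q=50
i=5: a=2 ⇒ p=2402, q=147
(x₁, y₁) = (2402, 147);  2402² − 267·147² = 1 ✓

2402 147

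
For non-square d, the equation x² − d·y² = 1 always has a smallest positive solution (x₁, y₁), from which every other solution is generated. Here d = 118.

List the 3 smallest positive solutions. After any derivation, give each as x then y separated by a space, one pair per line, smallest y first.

√118 → a₀=10, period (1,6,3,2,10,2,3,6,1,20); ℓ=10 even so k=9
step 0: (10, 1)  from 10·(1,0) + (0,1)
step 1: (11, 1)  from 1·(10,1) + (1,0)
step 2: (76, 7)  from 6·(11,1) + (10,1)
step 3: (239, 22)  from 3·(76,7) + (11,1)
step 4: (554, 51)  from 2·(239,22) + (76,7)
step 5: (5779, 532)  from 10·(554,51) + (239,22)
step 6: (12112, 1115)  from 2·(5779,532) + (554,51)
step 7: (42115, 3877)  from 3·(12112,1115) + (5779,532)
step 8: (264802, 24377)  from 6·(42115,3877) + (12112,1115)
step 9: (306917, 28254)  from 1·(264802,24377) + (42115,3877)
(x₁, y₁) = (306917, 28254);  306917² − 118·28254² = 1 ✓
(306917+28254√118)^2 = 188396089777 + 17343265836√118
(306917+28254√118)^3 = 115643925371868101 + 10645886241146970√118

306917 28254
188396089777 17343265836
115643925371868101 10645886241146970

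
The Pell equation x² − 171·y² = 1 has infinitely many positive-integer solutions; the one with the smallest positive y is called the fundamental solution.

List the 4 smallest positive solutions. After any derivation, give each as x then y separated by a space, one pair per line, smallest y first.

170 13
57799 4420
19651490 1502787
6681448801 510943160

√171 → a₀=13, period (13,26); ℓ=2 even so k=1
i=0: a=13 ⇒ p=13, q=1
i=1: a=13 ⇒ p=170, q=13
fundamental: x₁=170, y₁=13  (since 28900 − 171·169 = 1)
(170+13√171)^2 = 57799 + 4420√171
(170+13√171)^3 = 19651490 + 1502787√171
(170+13√171)^4 = 6681448801 + 510943160√171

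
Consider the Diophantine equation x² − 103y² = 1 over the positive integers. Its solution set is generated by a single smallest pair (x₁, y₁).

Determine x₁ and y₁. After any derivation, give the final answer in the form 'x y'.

√103 = [10; 6,1,2,1,1,9,1,1,2,1,6,20, …], period ℓ=12 (even) → k=11
step 0: (10, 1)  from 10·(1,0) + (0,1)
step 1: (61, 6)  from 6·(10,1) + (1,0)
step 2: (71, 7)  from 1·(61,6) + (10,1)
step 3: (203, 20)  from 2·(71,7) + (61,6)
step 4: (274, 27)  from 1·(203,20) + (71,7)
step 5: (477, 47)  from 1·(274,27) + (203,20)
step 6: (4567, 450)  from 9·(477,47) + (274,27)
step 7: (5044, 497)  from 1·(4567,450) + (477,47)
…
step 9: (24266, 2391)  from 2·(9611,947) + (5044,497)
step 10: (33877, 3338)  from 1·(24266,2391) + (9611,947)
step 11: (227528, 22419)  from 6·(33877,3338) + (24266,2391)
→ (227528, 22419).  Check: 227528²=51768990784, 103·22419²=51768990783, difference 1.

227528 22419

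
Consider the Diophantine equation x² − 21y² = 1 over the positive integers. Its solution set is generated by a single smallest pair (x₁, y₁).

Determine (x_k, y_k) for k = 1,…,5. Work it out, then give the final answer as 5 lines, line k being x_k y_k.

55 12
6049 1320
665335 145188
73180801 15969360
8049222775 1756484412

[4; 1,1,2,1,1,8] for √21; ℓ=6 ⇒ convergent index 5
k=0  a_k=4  p_k/q_k = 4/1
k=1  a_k=1  p_k/q_k = 5/1
k=2  a_k=1  p_k/q_k = 9/2
…
k=4  a_k=1  p_k/q_k = 32/7
k=5  a_k=1  p_k/q_k = 55/12
fundamental: x₁=55, y₁=12  (since 3025 − 21·144 = 1)
(x_2, y_2) = (55·55 + 21·12·12, 55·12 + 12·55) = (6049, 1320)
(x_3, y_3) = (55·6049 + 21·12·1320, 55·1320 + 12·6049) = (665335, 145188)
(x_4, y_4) = (55·665335 + 21·12·145188, 55·145188 + 12·665335) = (73180801, 15969360)
(x_5, y_5) = (55·73180801 + 21·12·15969360, 55·15969360 + 12·73180801) = (8049222775, 1756484412)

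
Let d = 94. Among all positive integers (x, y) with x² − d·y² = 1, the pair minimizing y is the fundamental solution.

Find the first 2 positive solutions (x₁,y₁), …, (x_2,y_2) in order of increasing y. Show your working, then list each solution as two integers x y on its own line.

√94 = [9; 1,2,3,1,1,…,2,1,18, …], period ℓ=16 (even) → k=15
k=0  a_k=9  p_k/q_k = 9/1
k=1  a_k=1  p_k/q_k = 10/1
k=2  a_k=2  p_k/q_k = 29/3
…
k=4  a_k=1  p_k/q_k = 126/13
k=5  a_k=1  p_k/q_k = 223/23
k=6  a_k=5  p_k/q_k = 1241/128
k=7  a_k=1  p_k/q_k = 1464/151
k=8  a_k=8  p_k/q_k = 12953/1336
k=9  a_k=1  p_k/q_k = 14417/1487
k=10  a_k=5  p_k/q_k = 85038/8771
k=11  a_k=1  p_k/q_k = 99455/10258
k=12  a_k=1  p_k/q_k = 184493/19029
k=13  a_k=3  p_k/q_k = 652934/67345
k=14  a_k=2  p_k/q_k = 1490361/153719
k=15  a_k=1  p_k/q_k = 2143295/221064
fundamental: x₁=2143295, y₁=221064  (since 4593713457025 − 94·48869292096 = 1)
(2143295+221064√94)^2 = 9187426914049 + 947610731760√94

2143295 221064
9187426914049 947610731760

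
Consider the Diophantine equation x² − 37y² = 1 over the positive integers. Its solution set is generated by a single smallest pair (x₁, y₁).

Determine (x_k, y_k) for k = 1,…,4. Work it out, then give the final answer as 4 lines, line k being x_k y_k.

73 12
10657 1752
1555849 255780
227143297 37342128

√37 → a₀=6, period (12); ℓ=1 odd so k=1
i=0: a=6 ⇒ p=6, q=1
i=1: a=12 ⇒ p=73, q=12
fundamental: x₁=73, y₁=12  (since 5329 − 37·144 = 1)
(73+12√37)^2 = 10657 + 1752√37
(73+12√37)^3 = 1555849 + 255780√37
(73+12√37)^4 = 227143297 + 37342128√37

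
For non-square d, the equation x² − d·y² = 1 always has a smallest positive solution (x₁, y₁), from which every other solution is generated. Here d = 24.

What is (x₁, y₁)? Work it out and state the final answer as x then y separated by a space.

5 1

d=24: √d = [4; 1,8] (ℓ=2, even), read p_1/q_1
k=0  a_k=4  p_k/q_k = 4/1
k=1  a_k=1  p_k/q_k = 5/1
(x₁, y₁) = (5, 1);  5² − 24·1² = 1 ✓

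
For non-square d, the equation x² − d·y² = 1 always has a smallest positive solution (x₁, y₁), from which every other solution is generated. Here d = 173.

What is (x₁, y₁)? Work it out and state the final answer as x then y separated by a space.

2499849 190060

√173 = [13; 6,1,1,6,26, …], period ℓ=5 (odd) → k=9
k=0  a_k=13  p_k/q_k = 13/1
…
k=2  a_k=1  p_k/q_k = 92/7
k=3  a_k=1  p_k/q_k = 171/13
k=4  a_k=6  p_k/q_k = 1118/85
k=5  a_k=26  p_k/q_k = 29239/2223
k=6  a_k=6  p_k/q_k = 176552/13423
k=7  a_k=1  p_k/q_k = 205791/15646
k=8  a_k=1  p_k/q_k = 382343/29069
k=9  a_k=6  p_k/q_k = 2499849/190060
(x₁, y₁) = (2499849, 190060);  2499849² − 173·190060² = 1 ✓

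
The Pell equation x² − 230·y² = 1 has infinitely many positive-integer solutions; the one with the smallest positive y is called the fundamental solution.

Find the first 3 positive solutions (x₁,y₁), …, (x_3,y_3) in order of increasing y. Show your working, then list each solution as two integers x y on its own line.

91 6
16561 1092
3014011 198738

√230 → a₀=15, period (6,30); ℓ=2 even so k=1
i=0: a=15 ⇒ p=15, q=1
i=1: a=6 ⇒ p=91, q=6
→ (91, 6).  Check: 91²=8281, 230·6²=8280, difference 1.
k=2:  x_2 = 91·91+230·6·6 = 16561,  y_2 = 91·6+6·91 = 1092
k=3:  x_3 = 91·16561+230·6·1092 = 3014011,  y_3 = 91·1092+6·16561 = 198738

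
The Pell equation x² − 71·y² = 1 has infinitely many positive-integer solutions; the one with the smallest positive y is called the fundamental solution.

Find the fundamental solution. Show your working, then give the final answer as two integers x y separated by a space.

√71 → a₀=8, period (2,2,1,7,1,2,2,16); ℓ=8 even so k=7
a_0=8:  p_0=8·1+0=8,  q_0=8·0+1=1
…
a_3=1:  p_3=1·42+17=59,  q_3=1·5+2=7
a_4=7:  p_4=7·59+42=455,  q_4=7·7+5=54
a_5=1:  p_5=1·455+59=514,  q_5=1·54+7=61
a_6=2:  p_6=2·514+455=1483,  q_6=2·61+54=176
a_7=2:  p_7=2·1483+514=3480,  q_7=2·176+61=413
(x₁, y₁) = (3480, 413);  3480² − 71·413² = 1 ✓

3480 413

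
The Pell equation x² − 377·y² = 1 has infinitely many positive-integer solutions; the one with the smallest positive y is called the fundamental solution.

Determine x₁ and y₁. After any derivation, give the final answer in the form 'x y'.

233 12

√377 → a₀=19, period (2,2,2,38); ℓ=4 even so k=3
k=0  a_k=19  p_k/q_k = 19/1
k=1  a_k=2  p_k/q_k = 39/2
k=2  a_k=2  p_k/q_k = 97/5
k=3  a_k=2  p_k/q_k = 233/12
→ (233, 12).  Check: 233²=54289, 377·12²=54288, difference 1.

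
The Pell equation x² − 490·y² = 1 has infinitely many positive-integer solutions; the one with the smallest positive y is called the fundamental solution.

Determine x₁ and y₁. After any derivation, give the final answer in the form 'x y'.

√490 → a₀=22, period (7,2,1,4,4,4,1,2,7,44); ℓ=10 even so k=9
step 0: (22, 1)  from 22·(1,0) + (0,1)
step 1: (155, 7)  from 7·(22,1) + (1,0)
…
step 3: (487, 22)  from 1·(332,15) + (155,7)
step 4: (2280, 103)  from 4·(487,22) + (332,15)
step 5: (9607, 434)  from 4·(2280,103) + (487,22)
step 6: (40708, 1839)  from 4·(9607,434) + (2280,103)
step 7: (50315, 2273)  from 1·(40708,1839) + (9607,434)
step 8: (141338, 6385)  from 2·(50315,2273) + (40708,1839)
step 9: (1039681, 46968)  from 7·(141338,6385) + (50315,2273)
(x₁, y₁) = (1039681, 46968);  1039681² − 490·46968² = 1 ✓

1039681 46968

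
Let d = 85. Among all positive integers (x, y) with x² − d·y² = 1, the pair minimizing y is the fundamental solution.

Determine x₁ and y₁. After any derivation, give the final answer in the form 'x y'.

285769 30996

√85 = [9; 4,1,1,4,18, …], period ℓ=5 (odd) → k=9
i=0: a=9 ⇒ p=9, q=1
i=1: a=4 ⇒ p=37, q=4
i=2: a=1 ⇒ p=46, q=5
…
i=4: a=4 ⇒ p=378, q=41
i=5: a=18 ⇒ p=6887, q=747
i=6: a=4 ⇒ p=27926, q=3029
i=7: a=1 ⇒ p=34813, q=3776
i=8: a=1 ⇒ p=62739, q=6805
i=9: a=4 ⇒ p=285769, q=30996
→ (285769, 30996).  Check: 285769²=81663921361, 85·30996²=81663921360, difference 1.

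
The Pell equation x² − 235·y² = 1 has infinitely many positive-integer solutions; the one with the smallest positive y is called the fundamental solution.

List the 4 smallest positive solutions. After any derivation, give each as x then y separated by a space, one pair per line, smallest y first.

46 3
4231 276
389206 25389
35802721 2335512

√235 → a₀=15, period (3,30); ℓ=2 even so k=1
k=0  a_k=15  p_k/q_k = 15/1
k=1  a_k=3  p_k/q_k = 46/3
fundamental: x₁=46, y₁=3  (since 2116 − 235·9 = 1)
(46+3√235)^2 = 4231 + 276√235
(46+3√235)^3 = 389206 + 25389√235
(46+3√235)^4 = 35802721 + 2335512√235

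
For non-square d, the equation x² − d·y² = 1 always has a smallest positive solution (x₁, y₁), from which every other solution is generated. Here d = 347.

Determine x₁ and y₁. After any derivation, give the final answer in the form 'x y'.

d=347: √d = [18; 1,1,1,2,4,…,1,1,36] (ℓ=14, even), read p_13/q_13
step 0: (18, 1)  from 18·(1,0) + (0,1)
…
step 3: (56, 3)  from 1·(37,2) + (19,1)
…
step 6: (801, 43)  from 1·(652,35) + (149,8)
…
step 9: (74549, 4002)  from 4·(15070,809) + (14269,766)
…
step 11: (238717, 12815)  from 1·(164168,8813) + (74549,4002)
step 12: (402885, 21628)  from 1·(238717,12815) + (164168,8813)
step 13: (641602, 34443)  from 1·(402885,21628) + (238717,12815)
→ (641602, 34443).  Check: 641602²=411653126404, 347·34443²=411653126403, difference 1.

641602 34443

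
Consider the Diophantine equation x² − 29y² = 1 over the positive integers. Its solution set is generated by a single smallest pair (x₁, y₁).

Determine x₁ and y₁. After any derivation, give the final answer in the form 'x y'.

9801 1820

√29 = [5; 2,1,1,2,10, …], period ℓ=5 (odd) → k=9
a_0=5:  p_0=5·1+0=5,  q_0=5·0+1=1
a_1=2:  p_1=2·5+1=11,  q_1=2·1+0=2
a_2=1:  p_2=1·11+5=16,  q_2=1·2+1=3
…
a_4=2:  p_4=2·27+16=70,  q_4=2·5+3=13
a_5=10:  p_5=10·70+27=727,  q_5=10·13+5=135
a_6=2:  p_6=2·727+70=1524,  q_6=2·135+13=283
…
a_8=1:  p_8=1·2251+1524=3775,  q_8=1·418+283=701
a_9=2:  p_9=2·3775+2251=9801,  q_9=2·701+418=1820
(x₁, y₁) = (9801, 1820);  9801² − 29·1820² = 1 ✓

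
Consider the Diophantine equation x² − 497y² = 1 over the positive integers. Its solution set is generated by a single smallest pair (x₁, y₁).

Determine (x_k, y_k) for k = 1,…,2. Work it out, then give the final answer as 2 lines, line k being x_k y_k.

√497 = [22; 3,2,2,5,6,5,2,2,3,44, …], period ℓ=10 (even) → k=9
i=0: a=22 ⇒ p=22, q=1
i=1: a=3 ⇒ p=67, q=3
i=2: a=2 ⇒ p=156, q=7
i=3: a=2 ⇒ p=379, q=17
i=4: a=5 ⇒ p=2051, q=92
…
i=6: a=5 ⇒ p=65476, q=2937
i=7: a=2 ⇒ p=143637, q=6443
i=8: a=2 ⇒ p=352750, q=15823
i=9: a=3 ⇒ p=1201887, q=53912
fundamental: x₁=1201887, y₁=53912  (since 1444532360769 − 497·2906503744 = 1)
n=2: (1201887,53912)∘(1201887,53912) = (1201887·1201887+497·53912·53912, 1201887·53912+53912·1201887) = (2889064721537,129592263888)

1201887 53912
2889064721537 129592263888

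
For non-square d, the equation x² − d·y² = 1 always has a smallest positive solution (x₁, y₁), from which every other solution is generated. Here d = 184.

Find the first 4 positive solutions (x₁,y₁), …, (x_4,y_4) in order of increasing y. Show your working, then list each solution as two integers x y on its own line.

d=184: √d = [13; 1,1,3,2,1,2,1,2,3,1,1,26] (ℓ=12, even), read p_11/q_11
a_0=13:  p_0=13·1+0=13,  q_0=13·0+1=1
a_1=1:  p_1=1·13+1=14,  q_1=1·1+0=1
…
a_3=3:  p_3=3·27+14=95,  q_3=3·2+1=7
…
a_6=2:  p_6=2·312+217=841,  q_6=2·23+16=62
…
a_9=3:  p_9=3·3147+1153=10594,  q_9=3·232+85=781
a_10=1:  p_10=1·10594+3147=13741,  q_10=1·781+232=1013
a_11=1:  p_11=1·13741+10594=24335,  q_11=1·1013+781=1794
→ (24335, 1794).  Check: 24335²=592192225, 184·1794²=592192224, difference 1.
k=2:  x_2 = 24335·24335+184·1794·1794 = 1184384449,  y_2 = 24335·1794+1794·24335 = 87313980
k=3:  x_3 = 24335·1184384449+184·1794·87313980 = 57643991108495,  y_3 = 24335·87313980+1794·1184384449 = 4249571404806
k=4:  x_4 = 24335·57643991108495+184·1794·4249571404806 = 2805533046066067201,  y_4 = 24335·4249571404806+1794·57643991108495 = 206826640184594040

24335 1794
1184384449 87313980
57643991108495 4249571404806
2805533046066067201 206826640184594040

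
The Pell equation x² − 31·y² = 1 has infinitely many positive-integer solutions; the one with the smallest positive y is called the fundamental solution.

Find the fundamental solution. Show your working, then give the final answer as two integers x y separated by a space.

1520 273

√31 = [5; 1,1,3,5,3,1,1,10, …], period ℓ=8 (even) → k=7
k=0  a_k=5  p_k/q_k = 5/1
…
k=2  a_k=1  p_k/q_k = 11/2
k=3  a_k=3  p_k/q_k = 39/7
k=4  a_k=5  p_k/q_k = 206/37
k=5  a_k=3  p_k/q_k = 657/118
k=6  a_k=1  p_k/q_k = 863/155
k=7  a_k=1  p_k/q_k = 1520/273
fundamental: x₁=1520, y₁=273  (since 2310400 − 31·74529 = 1)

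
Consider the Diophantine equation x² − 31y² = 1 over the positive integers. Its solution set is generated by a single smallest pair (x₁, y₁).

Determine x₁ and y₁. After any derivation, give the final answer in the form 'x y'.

1520 273

[5; 1,1,3,5,3,1,1,10] for √31; ℓ=8 ⇒ convergent index 7
a_0=5:  p_0=5·1+0=5,  q_0=5·0+1=1
…
a_2=1:  p_2=1·6+5=11,  q_2=1·1+1=2
a_3=3:  p_3=3·11+6=39,  q_3=3·2+1=7
a_4=5:  p_4=5·39+11=206,  q_4=5·7+2=37
a_5=3:  p_5=3·206+39=657,  q_5=3·37+7=118
a_6=1:  p_6=1·657+206=863,  q_6=1·118+37=155
a_7=1:  p_7=1·863+657=1520,  q_7=1·155+118=273
(x₁, y₁) = (1520, 273);  1520² − 31·273² = 1 ✓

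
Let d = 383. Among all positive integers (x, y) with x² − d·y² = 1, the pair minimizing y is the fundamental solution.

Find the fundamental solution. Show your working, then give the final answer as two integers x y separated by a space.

[19; 1,1,3,19,3,1,1,38] for √383; ℓ=8 ⇒ convergent index 7
i=0: a=19 ⇒ p=19, q=1
i=1: a=1 ⇒ p=20, q=1
i=2: a=1 ⇒ p=39, q=2
i=3: a=3 ⇒ p=137, q=7
…
i=6: a=1 ⇒ p=10705, q=547
i=7: a=1 ⇒ p=18768, q=959
(x₁, y₁) = (18768, 959);  18768² − 383·959² = 1 ✓

18768 959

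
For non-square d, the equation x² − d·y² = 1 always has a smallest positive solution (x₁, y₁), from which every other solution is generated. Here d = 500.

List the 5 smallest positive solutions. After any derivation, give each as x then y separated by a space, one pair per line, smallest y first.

√500 = [22; 2,1,3,2,1,…,1,2,44, …], period ℓ=14 (even) → k=13
step 0: (22, 1)  from 22·(1,0) + (0,1)
step 1: (45, 2)  from 2·(22,1) + (1,0)
…
step 4: (559, 25)  from 2·(246,11) + (67,3)
step 5: (805, 36)  from 1·(559,25) + (246,11)
…
step 9: (30254, 1353)  from 1·(15809,707) + (14445,646)
…
step 12: (335522, 15005)  from 1·(259205,11592) + (76317,3413)
step 13: (930249, 41602)  from 2·(335522,15005) + (259205,11592)
fundamental: x₁=930249, y₁=41602  (since 865363202001 − 500·1730726404 = 1)
(930249+41602√500)^2 = 1730726404001 + 77400437796√500
(930249+41602√500)^3 = 3220013013190122249 + 144003359718540806√500
(930249+41602√500)^4 = 5990827771012465337616001 + 267917962749548332043592√500
(930249+41602√500)^5 = 11145923086309929722690704506249 + 498460833859465169310720288010√500

930249 41602
1730726404001 77400437796
3220013013190122249 144003359718540806
5990827771012465337616001 267917962749548332043592
11145923086309929722690704506249 498460833859465169310720288010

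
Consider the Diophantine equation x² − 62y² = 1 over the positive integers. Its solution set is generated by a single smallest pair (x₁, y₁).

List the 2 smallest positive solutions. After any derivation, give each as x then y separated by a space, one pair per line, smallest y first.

63 8
7937 1008

d=62: √d = [7; 1,6,1,14] (ℓ=4, even), read p_3/q_3
k=0  a_k=7  p_k/q_k = 7/1
…
k=2  a_k=6  p_k/q_k = 55/7
k=3  a_k=1  p_k/q_k = 63/8
(x₁, y₁) = (63, 8);  63² − 62·8² = 1 ✓
k=2:  x_2 = 63·63+62·8·8 = 7937,  y_2 = 63·8+8·63 = 1008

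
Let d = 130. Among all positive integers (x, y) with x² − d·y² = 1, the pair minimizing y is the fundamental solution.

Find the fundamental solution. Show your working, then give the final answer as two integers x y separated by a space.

6499 570

[11; 2,2,22] for √130; ℓ=3 ⇒ convergent index 5
i=0: a=11 ⇒ p=11, q=1
i=1: a=2 ⇒ p=23, q=2
i=2: a=2 ⇒ p=57, q=5
…
i=4: a=2 ⇒ p=2611, q=229
i=5: a=2 ⇒ p=6499, q=570
→ (6499, 570).  Check: 6499²=42237001, 130·570²=42237000, difference 1.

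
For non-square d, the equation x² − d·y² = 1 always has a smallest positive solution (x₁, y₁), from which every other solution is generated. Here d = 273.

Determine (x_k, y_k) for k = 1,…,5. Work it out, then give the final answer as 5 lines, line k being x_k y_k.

727 44
1057057 63976
1536960151 93021060
2234739002497 135252557264
3249308972670487 196657125240796

d=273: √d = [16; 1,1,10,1,1,32] (ℓ=6, even), read p_5/q_5
k=0  a_k=16  p_k/q_k = 16/1
…
k=2  a_k=1  p_k/q_k = 33/2
…
k=4  a_k=1  p_k/q_k = 380/23
k=5  a_k=1  p_k/q_k = 727/44
(x₁, y₁) = (727, 44);  727² − 273·44² = 1 ✓
n=2: (727,44)∘(727,44) = (727·727+273·44·44, 727·44+44·727) = (1057057,63976)
n=3: (1057057,63976)∘(727,44) = (727·1057057+273·44·63976, 727·63976+44·1057057) = (1536960151,93021060)
n=4: (1536960151,93021060)∘(727,44) = (727·1536960151+273·44·93021060, 727·93021060+44·1536960151) = (2234739002497,135252557264)
n=5: (2234739002497,135252557264)∘(727,44) = (727·2234739002497+273·44·135252557264, 727·135252557264+44·2234739002497) = (3249308972670487,196657125240796)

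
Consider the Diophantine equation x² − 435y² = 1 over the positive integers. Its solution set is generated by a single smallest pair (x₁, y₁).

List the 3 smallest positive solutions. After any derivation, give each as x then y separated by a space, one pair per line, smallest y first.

√435 = [20; 1,5,1,40, …], period ℓ=4 (even) → k=3
k=0  a_k=20  p_k/q_k = 20/1
…
k=2  a_k=5  p_k/q_k = 125/6
k=3  a_k=1  p_k/q_k = 146/7
→ (146, 7).  Check: 146²=21316, 435·7²=21315, difference 1.
(146+7√435)^2 = 42631 + 2044√435
(146+7√435)^3 = 12448106 + 596841√435

146 7
42631 2044
12448106 596841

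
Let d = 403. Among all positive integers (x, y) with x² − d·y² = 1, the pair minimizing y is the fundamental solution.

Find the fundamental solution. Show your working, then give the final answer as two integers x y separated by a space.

d=403: √d = [20; 13,2,1,3,1,3,1,2,13,40] (ℓ=10, even), read p_9/q_9
k=0  a_k=20  p_k/q_k = 20/1
k=1  a_k=13  p_k/q_k = 261/13
k=2  a_k=2  p_k/q_k = 542/27
k=3  a_k=1  p_k/q_k = 803/40
k=4  a_k=3  p_k/q_k = 2951/147
k=5  a_k=1  p_k/q_k = 3754/187
k=6  a_k=3  p_k/q_k = 14213/708
k=7  a_k=1  p_k/q_k = 17967/895
k=8  a_k=2  p_k/q_k = 50147/2498
k=9  a_k=13  p_k/q_k = 669878/33369
fundamental: x₁=669878, y₁=33369  (since 448736534884 − 403·1113490161 = 1)

669878 33369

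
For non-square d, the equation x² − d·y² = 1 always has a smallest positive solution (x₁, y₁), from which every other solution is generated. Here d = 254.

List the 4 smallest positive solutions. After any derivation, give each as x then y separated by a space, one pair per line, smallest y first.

255 16
130049 8160
66324735 4161584
33825484801 2122399680

√254 = [15; 1,14,1,30, …], period ℓ=4 (even) → k=3
step 0: (15, 1)  from 15·(1,0) + (0,1)
step 1: (16, 1)  from 1·(15,1) + (1,0)
step 2: (239, 15)  from 14·(16,1) + (15,1)
step 3: (255, 16)  from 1·(239,15) + (16,1)
fundamental: x₁=255, y₁=16  (since 65025 − 254·256 = 1)
(255+16√254)^2 = 130049 + 8160√254
(255+16√254)^3 = 66324735 + 4161584√254
(255+16√254)^4 = 33825484801 + 2122399680√254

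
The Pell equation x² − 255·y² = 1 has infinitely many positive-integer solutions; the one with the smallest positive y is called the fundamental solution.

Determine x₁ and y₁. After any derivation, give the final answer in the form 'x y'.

16 1

√255 = [15; 1,30, …], period ℓ=2 (even) → k=1
step 0: (15, 1)  from 15·(1,0) + (0,1)
step 1: (16, 1)  from 1·(15,1) + (1,0)
(x₁, y₁) = (16, 1);  16² − 255·1² = 1 ✓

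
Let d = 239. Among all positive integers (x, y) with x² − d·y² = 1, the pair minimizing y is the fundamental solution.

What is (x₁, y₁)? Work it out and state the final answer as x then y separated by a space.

6195120 400729

√239 → a₀=15, period (2,5,1,2,4,15,4,2,1,5,2,30); ℓ=12 even so k=11
step 0: (15, 1)  from 15·(1,0) + (0,1)
…
step 2: (170, 11)  from 5·(31,2) + (15,1)
…
step 4: (572, 37)  from 2·(201,13) + (170,11)
step 5: (2489, 161)  from 4·(572,37) + (201,13)
step 6: (37907, 2452)  from 15·(2489,161) + (572,37)
step 7: (154117, 9969)  from 4·(37907,2452) + (2489,161)
step 8: (346141, 22390)  from 2·(154117,9969) + (37907,2452)
step 9: (500258, 32359)  from 1·(346141,22390) + (154117,9969)
step 10: (2847431, 184185)  from 5·(500258,32359) + (346141,22390)
step 11: (6195120, 400729)  from 2·(2847431,184185) + (500258,32359)
(x₁, y₁) = (6195120, 400729);  6195120² − 239·400729² = 1 ✓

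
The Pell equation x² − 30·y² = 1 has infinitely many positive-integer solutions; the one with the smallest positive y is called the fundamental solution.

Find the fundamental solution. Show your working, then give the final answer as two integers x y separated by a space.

[5; 2,10] for √30; ℓ=2 ⇒ convergent index 1
k=0  a_k=5  p_k/q_k = 5/1
k=1  a_k=2  p_k/q_k = 11/2
→ (11, 2).  Check: 11²=121, 30·2²=120, difference 1.

11 2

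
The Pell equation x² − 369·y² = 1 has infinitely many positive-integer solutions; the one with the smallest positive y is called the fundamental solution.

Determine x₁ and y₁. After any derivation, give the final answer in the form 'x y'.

8396801 437120

[19; 4,1,3,2,7,4,7,2,3,1,4,38] for √369; ℓ=12 ⇒ convergent index 11
step 0: (19, 1)  from 19·(1,0) + (0,1)
step 1: (77, 4)  from 4·(19,1) + (1,0)
step 2: (96, 5)  from 1·(77,4) + (19,1)
…
step 4: (826, 43)  from 2·(365,19) + (96,5)
step 5: (6147, 320)  from 7·(826,43) + (365,19)
step 6: (25414, 1323)  from 4·(6147,320) + (826,43)
step 7: (184045, 9581)  from 7·(25414,1323) + (6147,320)
step 8: (393504, 20485)  from 2·(184045,9581) + (25414,1323)
step 9: (1364557, 71036)  from 3·(393504,20485) + (184045,9581)
step 10: (1758061, 91521)  from 1·(1364557,71036) + (393504,20485)
step 11: (8396801, 437120)  from 4·(1758061,91521) + (1364557,71036)
(x₁, y₁) = (8396801, 437120);  8396801² − 369·437120² = 1 ✓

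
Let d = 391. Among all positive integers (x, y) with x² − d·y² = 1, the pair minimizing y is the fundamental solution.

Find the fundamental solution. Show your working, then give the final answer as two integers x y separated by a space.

√391 → a₀=19, period (1,3,2,2,1,…,3,1,38); ℓ=16 even so k=15
a_0=19:  p_0=19·1+0=19,  q_0=19·0+1=1
a_1=1:  p_1=1·19+1=20,  q_1=1·1+0=1
a_2=3:  p_2=3·20+19=79,  q_2=3·1+1=4
a_3=2:  p_3=2·79+20=178,  q_3=2·4+1=9
a_4=2:  p_4=2·178+79=435,  q_4=2·9+4=22
a_5=1:  p_5=1·435+178=613,  q_5=1·22+9=31
a_6=1:  p_6=1·613+435=1048,  q_6=1·31+22=53
…
a_8=19:  p_8=19·2709+1048=52519,  q_8=19·137+53=2656
a_9=2:  p_9=2·52519+2709=107747,  q_9=2·2656+137=5449
a_10=1:  p_10=1·107747+52519=160266,  q_10=1·5449+2656=8105
a_11=1:  p_11=1·160266+107747=268013,  q_11=1·8105+5449=13554
a_12=2:  p_12=2·268013+160266=696292,  q_12=2·13554+8105=35213
a_13=2:  p_13=2·696292+268013=1660597,  q_13=2·35213+13554=83980
a_14=3:  p_14=3·1660597+696292=5678083,  q_14=3·83980+35213=287153
a_15=1:  p_15=1·5678083+1660597=7338680,  q_15=1·287153+83980=371133
→ (7338680, 371133).  Check: 7338680²=53856224142400, 391·371133²=53856224142399, difference 1.

7338680 371133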